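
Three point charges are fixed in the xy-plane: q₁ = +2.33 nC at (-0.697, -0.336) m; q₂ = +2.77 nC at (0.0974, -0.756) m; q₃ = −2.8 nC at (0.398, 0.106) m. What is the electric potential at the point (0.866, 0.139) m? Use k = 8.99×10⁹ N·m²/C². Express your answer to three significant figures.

-19.7 V

Electric potential is a scalar, so the contributions from each charge add algebraically: V = Σ kqᵢ/rᵢ.
Distances from the field point to each charge: r₁ = 1.63 m, r₂ = 1.18 m, r₃ = 0.469 m.
V = k[(2.33×10⁻⁹)/(1.63) + (2.77×10⁻⁹)/(1.18) + (-2.80×10⁻⁹)/(0.469)] = -19.7 V.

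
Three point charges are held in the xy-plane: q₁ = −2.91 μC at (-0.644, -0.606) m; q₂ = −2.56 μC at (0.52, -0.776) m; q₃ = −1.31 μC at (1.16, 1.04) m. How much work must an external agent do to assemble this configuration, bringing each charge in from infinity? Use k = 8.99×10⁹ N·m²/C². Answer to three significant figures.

0.0866 J

The work to assemble the configuration equals its total potential energy, U = Σ kqᵢqⱼ/rᵢⱼ over all pairs.
Pair separations: r₁₂ = 1.18 m, r₁₃ = 2.44 m, r₂₃ = 1.93 m.
U = (0.0569) + (0.0140) + (0.0157) = 0.0866 J.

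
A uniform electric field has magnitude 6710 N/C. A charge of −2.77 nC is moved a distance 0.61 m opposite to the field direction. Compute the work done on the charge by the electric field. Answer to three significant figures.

The potential change for a displacement 0.61 m opposite to the field direction is ΔV = +Ed = 4090 V.
W_field = −qΔV = 1.13×10⁻⁵ J.

1.13×10⁻⁵ J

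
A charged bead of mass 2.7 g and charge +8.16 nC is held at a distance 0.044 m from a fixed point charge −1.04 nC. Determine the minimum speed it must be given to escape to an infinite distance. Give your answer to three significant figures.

To just escape, total mechanical energy must reach zero at infinity: ½mv²_min + U = 0, so ½mv²_min = −U = |kQq|/r.
|U| = |kQq|/r = (8.99×10⁹ N·m²/C²)(1.04×10⁻⁹)(8.16×10⁻⁹)/(0.0440) = 1.73×10⁻⁶ J.
v_min = √(2|U|/m) = √(2·1.73×10⁻⁶/2.70×10⁻³) = 0.0358 m/s.

0.0358 m/s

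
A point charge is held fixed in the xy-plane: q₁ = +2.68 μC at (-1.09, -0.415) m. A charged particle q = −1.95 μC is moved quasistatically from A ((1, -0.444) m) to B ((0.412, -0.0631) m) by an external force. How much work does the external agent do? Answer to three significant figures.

-7.98×10⁻³ J

For quasistatic motion the external work equals the change in potential energy: W_ext = qΔV = q(V_B − V_A).
At A: distance to the source charge is 2.09 m; V_A = kq₁/r = 1.15×10⁴ V.
At B: distance to the source charge is 1.54 m; V_B = kq₁/r = 1.56×10⁴ V.
ΔV = V_B − V_A = 4090 V.
W_ext = qΔV = (-1.95×10⁻⁶ C)(4090 V) = -7.98×10⁻³ J.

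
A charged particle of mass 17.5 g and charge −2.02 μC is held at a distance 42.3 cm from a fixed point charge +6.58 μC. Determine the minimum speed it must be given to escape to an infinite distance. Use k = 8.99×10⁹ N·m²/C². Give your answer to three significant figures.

To just escape, total mechanical energy must reach zero at infinity: ½mv²_min + U = 0, so ½mv²_min = −U = |kQq|/r.
|U| = |kQq|/r = (8.99×10⁹ N·m²/C²)(6.58×10⁻⁶)(2.02×10⁻⁶)/(0.423) = 0.282 J.
v_min = √(2|U|/m) = √(2·0.282/0.0175) = 5.68 m/s.

5.68 m/s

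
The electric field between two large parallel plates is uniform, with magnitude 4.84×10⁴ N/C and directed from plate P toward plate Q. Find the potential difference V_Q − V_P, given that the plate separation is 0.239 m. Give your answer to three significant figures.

In a uniform field, potential decreases in the direction of E: ΔV = −E·d for a displacement d parallel to E.
Going from P to Q is a displacement of 0.239 m along the field, so V_Q − V_P = −Ed = -1.16×10⁴ V.

-1.16×10⁴ V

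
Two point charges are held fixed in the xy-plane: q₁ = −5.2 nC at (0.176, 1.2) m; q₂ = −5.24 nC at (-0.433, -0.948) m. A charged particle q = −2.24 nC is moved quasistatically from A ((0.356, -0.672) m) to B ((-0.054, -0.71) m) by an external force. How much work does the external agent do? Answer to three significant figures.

1.08×10⁻⁷ J

For quasistatic motion the external work equals the change in potential energy: W_ext = qΔV = q(V_B − V_A).
At A: distances to the source charges are 1.88 m, 0.836 m; V_A = Σ kqᵢ/rᵢ = -81.2 V.
At B: distances to the source charges are 1.92 m, 0.448 m; V_B = Σ kqᵢ/rᵢ = -130 V.
ΔV = V_B − V_A = -48.3 V.
W_ext = qΔV = (-2.24×10⁻⁹ C)(-48.3 V) = 1.08×10⁻⁷ J.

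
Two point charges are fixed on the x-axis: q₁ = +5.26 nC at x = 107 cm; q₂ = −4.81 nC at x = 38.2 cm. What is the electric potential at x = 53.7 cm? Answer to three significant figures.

The total potential is the scalar sum of each charge's contribution, V = Σ kqᵢ/rᵢ.
Distances from the field point to each charge: r₁ = 0.533 m, r₂ = 0.155 m.
V = k[(5.26×10⁻⁹)/(0.533) + (-4.81×10⁻⁹)/(0.155)] = -190 V.

-190 V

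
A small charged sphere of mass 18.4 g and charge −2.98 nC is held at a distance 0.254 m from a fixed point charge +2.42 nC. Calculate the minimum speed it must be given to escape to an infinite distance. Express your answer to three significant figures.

To just escape, total mechanical energy must reach zero at infinity: ½mv²_min + U = 0, so ½mv²_min = −U = |kQq|/r.
|U| = |kQq|/r = (8.99×10⁹ N·m²/C²)(2.42×10⁻⁹)(2.98×10⁻⁹)/(0.254) = 2.55×10⁻⁷ J.
v_min = √(2|U|/m) = √(2·2.55×10⁻⁷/0.0184) = 5.27×10⁻³ m/s.

5.27×10⁻³ m/s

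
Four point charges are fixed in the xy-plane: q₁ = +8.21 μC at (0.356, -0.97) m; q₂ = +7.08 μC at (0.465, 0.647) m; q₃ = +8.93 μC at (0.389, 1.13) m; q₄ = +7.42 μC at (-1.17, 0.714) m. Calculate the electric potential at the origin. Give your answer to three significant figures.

2.67×10⁵ V

Electric potential is a scalar, so the contributions from each charge add algebraically: V = Σ kqᵢ/rᵢ.
Distances from the field point to each charge: r₁ = 1.03 m, r₂ = 0.797 m, r₃ = 1.20 m, r₄ = 1.37 m.
V = k[(8.21×10⁻⁶)/(1.03) + (7.08×10⁻⁶)/(0.797) + (8.93×10⁻⁶)/(1.20) + (7.42×10⁻⁶)/(1.37)] = 2.67×10⁵ V.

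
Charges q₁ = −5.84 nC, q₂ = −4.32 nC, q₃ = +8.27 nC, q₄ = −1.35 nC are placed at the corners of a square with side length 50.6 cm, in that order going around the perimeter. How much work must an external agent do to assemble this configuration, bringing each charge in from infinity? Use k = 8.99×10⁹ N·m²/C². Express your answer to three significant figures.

-7.78×10⁻⁷ J

The work to assemble the configuration equals its total potential energy, U = Σ kqᵢqⱼ/rᵢⱼ over all pairs.
The four side pairs have separation 0.506 m and the two diagonal pairs 0.716 m.
Summing all 6 pair terms gives U = -7.78×10⁻⁷ J.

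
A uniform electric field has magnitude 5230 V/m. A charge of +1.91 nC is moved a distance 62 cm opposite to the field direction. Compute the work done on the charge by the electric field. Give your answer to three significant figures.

The potential change for a displacement 62 cm opposite to the field direction is ΔV = +Ed = 3240 V.
W_field = −qΔV = -6.19×10⁻⁶ J.

-6.19×10⁻⁶ J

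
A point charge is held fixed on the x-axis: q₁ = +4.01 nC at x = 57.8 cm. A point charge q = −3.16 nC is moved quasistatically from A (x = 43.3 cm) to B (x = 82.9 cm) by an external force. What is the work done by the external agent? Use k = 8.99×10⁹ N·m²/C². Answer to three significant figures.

For quasistatic motion the external work equals the change in potential energy: W_ext = qΔV = q(V_B − V_A).
At A: distance to the source charge is 0.145 m; V_A = kq₁/r = 249 V.
At B: distance to the source charge is 0.251 m; V_B = kq₁/r = 144 V.
ΔV = V_B − V_A = -105 V.
W_ext = qΔV = (-3.16×10⁻⁹ C)(-105 V) = 3.32×10⁻⁷ J.

3.32×10⁻⁷ J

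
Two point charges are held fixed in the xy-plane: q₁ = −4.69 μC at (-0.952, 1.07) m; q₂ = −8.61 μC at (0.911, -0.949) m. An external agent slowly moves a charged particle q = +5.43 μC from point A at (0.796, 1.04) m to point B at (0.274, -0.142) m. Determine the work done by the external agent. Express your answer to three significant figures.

For quasistatic motion the external work equals the change in potential energy: W_ext = qΔV = q(V_B − V_A).
At A: distances to the source charges are 1.75 m, 1.99 m; V_A = Σ kqᵢ/rᵢ = -6.30×10⁴ V.
At B: distances to the source charges are 1.72 m, 1.03 m; V_B = Σ kqᵢ/rᵢ = -9.97×10⁴ V.
ΔV = V_B − V_A = -3.68×10⁴ V.
W_ext = qΔV = (5.43×10⁻⁶ C)(-3.68×10⁴ V) = -0.200 J.

-0.200 J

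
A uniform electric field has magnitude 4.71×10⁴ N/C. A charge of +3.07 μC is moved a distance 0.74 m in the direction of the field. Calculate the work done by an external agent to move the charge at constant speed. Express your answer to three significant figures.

-0.107 J

The potential change for a displacement 0.74 m in the direction of the field is ΔV = −Ed = -3.49×10⁴ V.
W_ext = qΔV = -0.107 J.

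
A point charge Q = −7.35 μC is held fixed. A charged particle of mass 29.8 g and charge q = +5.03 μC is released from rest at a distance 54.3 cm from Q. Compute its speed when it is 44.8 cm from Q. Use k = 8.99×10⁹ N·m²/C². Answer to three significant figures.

2.95 m/s

Only the electrostatic force acts, so mechanical energy is conserved: ½mv² = U₁ − U₂ = kQq(1/r₁ − 1/r₂).
U₁ − U₂ = (8.99×10⁹ N·m²/C²)(-7.35×10⁻⁶ C)(5.03×10⁻⁶ C)(1/0.543 − 1/0.448) = 0.130 J.
v = √(2·0.130/0.0298) = 2.95 m/s.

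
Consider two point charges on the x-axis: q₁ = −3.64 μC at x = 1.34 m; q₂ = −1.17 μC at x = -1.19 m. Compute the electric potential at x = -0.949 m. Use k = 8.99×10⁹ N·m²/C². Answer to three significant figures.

The total potential is the scalar sum of each charge's contribution, V = Σ kqᵢ/rᵢ.
Distances from the field point to each charge: r₁ = 2.29 m, r₂ = 0.241 m.
V = k[(-3.64×10⁻⁶)/(2.29) + (-1.17×10⁻⁶)/(0.241)] = -5.79×10⁴ V.

-5.79×10⁴ V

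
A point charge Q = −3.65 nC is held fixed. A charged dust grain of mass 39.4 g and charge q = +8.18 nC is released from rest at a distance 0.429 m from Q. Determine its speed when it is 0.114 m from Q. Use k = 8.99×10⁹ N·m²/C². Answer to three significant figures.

Only the electrostatic force acts, so mechanical energy is conserved: ½mv² = U₁ − U₂ = kQq(1/r₁ − 1/r₂).
U₁ − U₂ = (8.99×10⁹ N·m²/C²)(-3.65×10⁻⁹ C)(8.18×10⁻⁹ C)(1/0.429 − 1/0.114) = 1.73×10⁻⁶ J.
v = √(2·1.73×10⁻⁶/0.0394) = 9.37×10⁻³ m/s.

9.37×10⁻³ m/s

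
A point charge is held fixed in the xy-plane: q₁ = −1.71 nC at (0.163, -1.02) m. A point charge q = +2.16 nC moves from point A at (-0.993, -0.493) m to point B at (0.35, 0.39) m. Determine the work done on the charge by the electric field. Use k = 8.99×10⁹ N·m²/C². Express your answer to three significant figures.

The work done by the electric force is W_field = −ΔU = −q(V_B − V_A) = q(V_A − V_B).
At A: distance to the source charge is 1.27 m; V_A = kq₁/r = -12.1 V.
At B: distance to the source charge is 1.42 m; V_B = kq₁/r = -10.8 V.
ΔV = V_B − V_A = 1.29 V.
W_field = −qΔV = −(2.16×10⁻⁹ C)(1.29 V) = -2.79×10⁻⁹ J.

-2.79×10⁻⁹ J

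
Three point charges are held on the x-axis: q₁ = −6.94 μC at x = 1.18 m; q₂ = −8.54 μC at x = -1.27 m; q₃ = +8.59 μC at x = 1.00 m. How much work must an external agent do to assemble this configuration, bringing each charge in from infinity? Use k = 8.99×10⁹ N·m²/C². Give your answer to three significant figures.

The assembly work is the sum of pairwise potential energies, U = Σ_{i<j} kqᵢqⱼ/rᵢⱼ.
Pair separations: r₁₂ = 2.45 m, r₁₃ = 0.180 m, r₂₃ = 2.27 m.
U = (0.217) + (-2.98) + (-0.291) = -3.05 J.

-3.05 J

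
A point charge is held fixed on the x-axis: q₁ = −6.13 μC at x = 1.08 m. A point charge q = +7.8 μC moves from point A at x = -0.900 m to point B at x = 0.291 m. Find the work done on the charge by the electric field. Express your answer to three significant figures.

0.328 J

The work done by the electric force is W_field = −ΔU = −q(V_B − V_A) = q(V_A − V_B).
At A: distance to the source charge is 1.98 m; V_A = kq₁/r = -2.78×10⁴ V.
At B: distance to the source charge is 0.789 m; V_B = kq₁/r = -6.98×10⁴ V.
ΔV = V_B − V_A = -4.20×10⁴ V.
W_field = −qΔV = −(7.80×10⁻⁶ C)(-4.20×10⁴ V) = 0.328 J.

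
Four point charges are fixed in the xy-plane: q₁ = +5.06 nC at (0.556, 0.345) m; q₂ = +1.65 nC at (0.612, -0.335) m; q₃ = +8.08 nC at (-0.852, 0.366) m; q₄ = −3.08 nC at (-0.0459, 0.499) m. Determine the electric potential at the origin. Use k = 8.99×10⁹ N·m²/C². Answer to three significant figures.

114 V

Electric potential is a scalar, so the contributions from each charge add algebraically: V = Σ kqᵢ/rᵢ.
Distances from the field point to each charge: r₁ = 0.654 m, r₂ = 0.698 m, r₃ = 0.927 m, r₄ = 0.501 m.
V = k[(5.06×10⁻⁹)/(0.654) + (1.65×10⁻⁹)/(0.698) + (8.08×10⁻⁹)/(0.927) + (-3.08×10⁻⁹)/(0.501)] = 114 V.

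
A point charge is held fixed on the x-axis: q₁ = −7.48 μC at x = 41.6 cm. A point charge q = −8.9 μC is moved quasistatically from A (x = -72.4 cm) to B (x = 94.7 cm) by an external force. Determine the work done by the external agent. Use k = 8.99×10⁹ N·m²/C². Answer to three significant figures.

For quasistatic motion the external work equals the change in potential energy: W_ext = qΔV = q(V_B − V_A).
At A: distance to the source charge is 1.14 m; V_A = kq₁/r = -5.90×10⁴ V.
At B: distance to the source charge is 0.531 m; V_B = kq₁/r = -1.27×10⁵ V.
ΔV = V_B − V_A = -6.77×10⁴ V.
W_ext = qΔV = (-8.90×10⁻⁶ C)(-6.77×10⁴ V) = 0.602 J.

0.602 J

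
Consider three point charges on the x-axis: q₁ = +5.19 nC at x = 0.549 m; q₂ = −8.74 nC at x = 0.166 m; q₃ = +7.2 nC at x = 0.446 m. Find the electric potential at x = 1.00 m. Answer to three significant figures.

The total potential is the scalar sum of each charge's contribution, V = Σ kqᵢ/rᵢ.
Distances from the field point to each charge: r₁ = 0.451 m, r₂ = 0.834 m, r₃ = 0.554 m.
V = k[(5.19×10⁻⁹)/(0.451) + (-8.74×10⁻⁹)/(0.834) + (7.20×10⁻⁹)/(0.554)] = 126 V.

126 V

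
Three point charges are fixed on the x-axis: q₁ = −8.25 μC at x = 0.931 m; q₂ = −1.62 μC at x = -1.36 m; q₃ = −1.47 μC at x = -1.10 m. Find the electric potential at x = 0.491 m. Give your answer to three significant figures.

-1.85×10⁵ V

The total potential is the scalar sum of each charge's contribution, V = Σ kqᵢ/rᵢ.
Distances from the field point to each charge: r₁ = 0.440 m, r₂ = 1.85 m, r₃ = 1.59 m.
V = k[(-8.25×10⁻⁶)/(0.440) + (-1.62×10⁻⁶)/(1.85) + (-1.47×10⁻⁶)/(1.59)] = -1.85×10⁵ V.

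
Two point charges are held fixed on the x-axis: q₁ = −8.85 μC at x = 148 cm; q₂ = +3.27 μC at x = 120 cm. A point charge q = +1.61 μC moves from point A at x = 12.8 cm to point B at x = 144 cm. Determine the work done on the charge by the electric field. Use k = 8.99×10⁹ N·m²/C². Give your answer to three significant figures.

The work done by the electric force is W_field = −ΔU = −q(V_B − V_A) = q(V_A − V_B).
At A: distances to the source charges are 1.35 m, 1.07 m; V_A = Σ kqᵢ/rᵢ = -3.14×10⁴ V.
At B: distances to the source charges are 0.0400 m, 0.240 m; V_B = Σ kqᵢ/rᵢ = -1.87×10⁶ V.
ΔV = V_B − V_A = -1.84×10⁶ V.
W_field = −qΔV = −(1.61×10⁻⁶ C)(-1.84×10⁶ V) = 2.95 J.

2.95 J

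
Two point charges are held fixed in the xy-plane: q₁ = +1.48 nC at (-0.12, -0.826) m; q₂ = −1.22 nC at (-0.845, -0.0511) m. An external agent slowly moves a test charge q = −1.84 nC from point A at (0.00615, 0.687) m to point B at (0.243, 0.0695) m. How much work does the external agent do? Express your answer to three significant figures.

For quasistatic motion the external work equals the change in potential energy: W_ext = qΔV = q(V_B − V_A).
At A: distances to the source charges are 1.52 m, 1.13 m; V_A = Σ kqᵢ/rᵢ = -0.972 V.
At B: distances to the source charges are 0.966 m, 1.09 m; V_B = Σ kqᵢ/rᵢ = 3.75 V.
ΔV = V_B − V_A = 4.72 V.
W_ext = qΔV = (-1.84×10⁻⁹ C)(4.72 V) = -8.69×10⁻⁹ J.

-8.69×10⁻⁹ J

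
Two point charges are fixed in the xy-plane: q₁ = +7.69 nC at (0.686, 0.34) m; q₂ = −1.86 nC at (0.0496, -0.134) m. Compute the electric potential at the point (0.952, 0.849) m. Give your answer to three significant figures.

The total potential is the scalar sum of each charge's contribution, V = Σ kqᵢ/rᵢ.
Distances from the field point to each charge: r₁ = 0.574 m, r₂ = 1.33 m.
V = k[(7.69×10⁻⁹)/(0.574) + (-1.86×10⁻⁹)/(1.33)] = 108 V.

108 V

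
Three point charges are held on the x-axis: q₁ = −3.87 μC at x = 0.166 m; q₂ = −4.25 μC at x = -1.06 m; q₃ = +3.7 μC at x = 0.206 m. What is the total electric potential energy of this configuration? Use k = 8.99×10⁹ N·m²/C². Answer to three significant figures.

-3.21 J

The work to assemble the configuration equals its total potential energy, U = Σ kqᵢqⱼ/rᵢⱼ over all pairs.
Pair separations: r₁₂ = 1.23 m, r₁₃ = 0.0400 m, r₂₃ = 1.27 m.
U = (0.121) + (-3.22) + (-0.112) = -3.21 J.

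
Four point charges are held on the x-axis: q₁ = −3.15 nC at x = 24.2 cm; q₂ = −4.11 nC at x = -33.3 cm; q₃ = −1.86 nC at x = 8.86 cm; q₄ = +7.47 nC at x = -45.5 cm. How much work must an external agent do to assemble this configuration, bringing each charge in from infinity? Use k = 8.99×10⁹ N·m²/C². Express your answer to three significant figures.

The assembly work is the sum of pairwise potential energies, U = Σ_{i<j} kqᵢqⱼ/rᵢⱼ.
Pair separations: r₁₂ = 0.575 m, r₁₃ = 0.153 m, r₁₄ = 0.697 m, r₂₃ = 0.422 m, r₂₄ = 0.122 m, r₃₄ = 0.544 m.
Summing all 6 pair terms gives U = -2.09×10⁻⁶ J.

-2.09×10⁻⁶ J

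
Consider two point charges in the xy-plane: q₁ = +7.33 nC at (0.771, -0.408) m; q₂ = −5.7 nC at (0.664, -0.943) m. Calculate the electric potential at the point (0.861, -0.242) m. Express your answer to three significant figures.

The total potential is the scalar sum of each charge's contribution, V = Σ kqᵢ/rᵢ.
Distances from the field point to each charge: r₁ = 0.189 m, r₂ = 0.728 m.
V = k[(7.33×10⁻⁹)/(0.189) + (-5.70×10⁻⁹)/(0.728)] = 279 V.

279 V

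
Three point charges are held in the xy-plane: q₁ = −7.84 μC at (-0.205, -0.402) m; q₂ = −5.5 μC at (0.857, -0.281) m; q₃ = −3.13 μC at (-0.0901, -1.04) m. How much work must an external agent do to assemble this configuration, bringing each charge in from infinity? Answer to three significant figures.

The assembly work is the sum of pairwise potential energies, U = Σ_{i<j} kqᵢqⱼ/rᵢⱼ.
Pair separations: r₁₂ = 1.07 m, r₁₃ = 0.648 m, r₂₃ = 1.21 m.
U = (0.363) + (0.340) + (0.128) = 0.830 J.

0.830 J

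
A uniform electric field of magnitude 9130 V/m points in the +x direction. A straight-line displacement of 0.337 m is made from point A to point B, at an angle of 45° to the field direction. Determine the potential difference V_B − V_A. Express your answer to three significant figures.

-2180 V

Only the component of displacement along E changes the potential: ΔV = −E·d·cosθ.
ΔV = −(9130 V/m)(0.337 m)cos45° = -2180 V.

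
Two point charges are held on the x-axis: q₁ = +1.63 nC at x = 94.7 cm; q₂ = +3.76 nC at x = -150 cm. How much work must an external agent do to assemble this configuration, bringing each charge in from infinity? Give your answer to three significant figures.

2.25×10⁻⁸ J

The assembly work is the sum of pairwise potential energies, U = Σ_{i<j} kqᵢqⱼ/rᵢⱼ.
Pair separations: r₁₂ = 2.45 m.
U = (2.25×10⁻⁸) = 2.25×10⁻⁸ J.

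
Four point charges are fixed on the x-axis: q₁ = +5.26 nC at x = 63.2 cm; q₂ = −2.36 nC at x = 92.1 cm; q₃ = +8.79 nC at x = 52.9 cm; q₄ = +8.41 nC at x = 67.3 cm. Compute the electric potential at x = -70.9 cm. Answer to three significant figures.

141 V

The total potential is the scalar sum of each charge's contribution, V = Σ kqᵢ/rᵢ.
Distances from the field point to each charge: r₁ = 1.34 m, r₂ = 1.63 m, r₃ = 1.24 m, r₄ = 1.38 m.
V = k[(5.26×10⁻⁹)/(1.34) + (-2.36×10⁻⁹)/(1.63) + (8.79×10⁻⁹)/(1.24) + (8.41×10⁻⁹)/(1.38)] = 141 V.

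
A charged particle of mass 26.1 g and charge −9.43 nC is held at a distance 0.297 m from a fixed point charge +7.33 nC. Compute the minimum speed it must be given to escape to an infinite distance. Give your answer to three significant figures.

To just escape, total mechanical energy must reach zero at infinity: ½mv²_min + U = 0, so ½mv²_min = −U = |kQq|/r.
|U| = |kQq|/r = (8.99×10⁹ N·m²/C²)(7.33×10⁻⁹)(9.43×10⁻⁹)/(0.297) = 2.09×10⁻⁶ J.
v_min = √(2|U|/m) = √(2·2.09×10⁻⁶/0.0261) = 0.0127 m/s.

0.0127 m/s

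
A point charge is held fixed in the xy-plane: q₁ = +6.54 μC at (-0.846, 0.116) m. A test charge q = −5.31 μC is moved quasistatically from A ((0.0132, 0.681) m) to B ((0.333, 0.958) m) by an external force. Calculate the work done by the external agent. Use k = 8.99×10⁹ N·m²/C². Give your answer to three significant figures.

For quasistatic motion the external work equals the change in potential energy: W_ext = qΔV = q(V_B − V_A).
At A: distance to the source charge is 1.03 m; V_A = kq₁/r = 5.72×10⁴ V.
At B: distance to the source charge is 1.45 m; V_B = kq₁/r = 4.06×10⁴ V.
ΔV = V_B − V_A = -1.66×10⁴ V.
W_ext = qΔV = (-5.31×10⁻⁶ C)(-1.66×10⁴ V) = 0.0881 J.

0.0881 J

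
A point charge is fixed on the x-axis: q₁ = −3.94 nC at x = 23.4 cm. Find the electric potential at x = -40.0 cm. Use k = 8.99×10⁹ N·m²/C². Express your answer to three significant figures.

The total potential is the scalar sum of each charge's contribution, V = Σ kqᵢ/rᵢ.
V = k[(-3.94×10⁻⁹)/(0.634)] = -55.9 V.

-55.9 V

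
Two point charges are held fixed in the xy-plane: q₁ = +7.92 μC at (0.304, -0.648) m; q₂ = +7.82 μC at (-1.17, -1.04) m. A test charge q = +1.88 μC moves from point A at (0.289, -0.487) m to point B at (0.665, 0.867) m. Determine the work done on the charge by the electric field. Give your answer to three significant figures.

The work done by the electric force is W_field = −ΔU = −q(V_B − V_A) = q(V_A − V_B).
At A: distances to the source charges are 0.162 m, 1.56 m; V_A = Σ kqᵢ/rᵢ = 4.85×10⁵ V.
At B: distances to the source charges are 1.56 m, 2.65 m; V_B = Σ kqᵢ/rᵢ = 7.23×10⁴ V.
ΔV = V_B − V_A = -4.13×10⁵ V.
W_field = −qΔV = −(1.88×10⁻⁶ C)(-4.13×10⁵ V) = 0.777 J.

0.777 J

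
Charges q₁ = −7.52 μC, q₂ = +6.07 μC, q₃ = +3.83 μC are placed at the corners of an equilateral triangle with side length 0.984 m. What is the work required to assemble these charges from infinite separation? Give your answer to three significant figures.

-0.468 J

The assembly work is the sum of pairwise potential energies, U = Σ_{i<j} kqᵢqⱼ/rᵢⱼ.
All three pair separations equal the side length, 0.984 m.
U = (-0.417) + (-0.263) + (0.212) = -0.468 J.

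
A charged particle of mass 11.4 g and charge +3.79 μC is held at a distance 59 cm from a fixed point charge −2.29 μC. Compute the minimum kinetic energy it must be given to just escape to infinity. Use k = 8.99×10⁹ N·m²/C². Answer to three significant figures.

To just escape, total mechanical energy must reach zero at infinity: ½mv²_min + U = 0, so ½mv²_min = −U = |kQq|/r.
|U| = |kQq|/r = (8.99×10⁹ N·m²/C²)(2.29×10⁻⁶)(3.79×10⁻⁶)/(0.590) = 0.132 J.

0.132 J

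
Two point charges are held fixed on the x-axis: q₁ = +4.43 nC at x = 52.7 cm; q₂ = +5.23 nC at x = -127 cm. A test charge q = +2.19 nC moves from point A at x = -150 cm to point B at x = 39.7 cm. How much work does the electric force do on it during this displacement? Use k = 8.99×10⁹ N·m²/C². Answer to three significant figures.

The work done by the electric force is W_field = −ΔU = −q(V_B − V_A) = q(V_A − V_B).
At A: distances to the source charges are 2.03 m, 0.230 m; V_A = Σ kqᵢ/rᵢ = 224 V.
At B: distances to the source charges are 0.130 m, 1.67 m; V_B = Σ kqᵢ/rᵢ = 335 V.
ΔV = V_B − V_A = 110 V.
W_field = −qΔV = −(2.19×10⁻⁹ C)(110 V) = -2.42×10⁻⁷ J.

-2.42×10⁻⁷ J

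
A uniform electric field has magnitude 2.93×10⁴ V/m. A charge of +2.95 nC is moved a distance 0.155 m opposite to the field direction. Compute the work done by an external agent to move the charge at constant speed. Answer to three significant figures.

The potential change for a displacement 0.155 m opposite to the field direction is ΔV = +Ed = 4540 V.
W_ext = qΔV = 1.34×10⁻⁵ J.

1.34×10⁻⁵ J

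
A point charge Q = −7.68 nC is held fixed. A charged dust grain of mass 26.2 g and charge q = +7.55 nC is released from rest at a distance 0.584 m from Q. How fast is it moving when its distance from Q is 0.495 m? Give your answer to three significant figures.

3.50×10⁻³ m/s

Only the electrostatic force acts, so mechanical energy is conserved: ½mv² = U₁ − U₂ = kQq(1/r₁ − 1/r₂).
U₁ − U₂ = (8.99×10⁹ N·m²/C²)(-7.68×10⁻⁹ C)(7.55×10⁻⁹ C)(1/0.584 − 1/0.495) = 1.60×10⁻⁷ J.
v = √(2·1.60×10⁻⁷/0.0262) = 3.50×10⁻³ m/s.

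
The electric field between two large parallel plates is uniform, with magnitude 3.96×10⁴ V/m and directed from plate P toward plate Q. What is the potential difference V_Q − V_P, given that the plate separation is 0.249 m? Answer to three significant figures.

-9860 V

In a uniform field, potential decreases in the direction of E: ΔV = −E·d for a displacement d parallel to E.
Going from P to Q is a displacement of 0.249 m along the field, so V_Q − V_P = −Ed = -9860 V.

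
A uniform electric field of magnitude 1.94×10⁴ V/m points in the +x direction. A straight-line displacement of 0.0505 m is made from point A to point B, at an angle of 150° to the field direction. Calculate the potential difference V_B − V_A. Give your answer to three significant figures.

Only the component of displacement along E changes the potential: ΔV = −E·d·cosθ.
ΔV = −(1.94×10⁴ V/m)(0.0505 m)cos150° = 848 V.

848 V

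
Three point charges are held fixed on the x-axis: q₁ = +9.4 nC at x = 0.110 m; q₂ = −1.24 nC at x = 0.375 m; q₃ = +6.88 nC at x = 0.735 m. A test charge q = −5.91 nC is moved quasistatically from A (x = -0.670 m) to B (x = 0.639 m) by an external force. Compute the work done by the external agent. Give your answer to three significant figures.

-3.66×10⁻⁶ J

For quasistatic motion the external work equals the change in potential energy: W_ext = qΔV = q(V_B − V_A).
At A: distances to the source charges are 0.780 m, 1.04 m, 1.41 m; V_A = Σ kqᵢ/rᵢ = 142 V.
At B: distances to the source charges are 0.529 m, 0.264 m, 0.0960 m; V_B = Σ kqᵢ/rᵢ = 762 V.
ΔV = V_B − V_A = 620 V.
W_ext = qΔV = (-5.91×10⁻⁹ C)(620 V) = -3.66×10⁻⁶ J.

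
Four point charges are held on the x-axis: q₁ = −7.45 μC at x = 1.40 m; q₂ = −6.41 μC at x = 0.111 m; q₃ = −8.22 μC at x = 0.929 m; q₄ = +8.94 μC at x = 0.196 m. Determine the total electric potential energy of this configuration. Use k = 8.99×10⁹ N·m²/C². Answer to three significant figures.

The work to assemble the configuration equals its total potential energy, U = Σ kqᵢqⱼ/rᵢⱼ over all pairs.
Pair separations: r₁₂ = 1.29 m, r₁₃ = 0.471 m, r₁₄ = 1.20 m, r₂₃ = 0.818 m, r₂₄ = 0.0850 m, r₃₄ = 0.733 m.
Summing all 6 pair terms gives U = -5.38 J.

-5.38 J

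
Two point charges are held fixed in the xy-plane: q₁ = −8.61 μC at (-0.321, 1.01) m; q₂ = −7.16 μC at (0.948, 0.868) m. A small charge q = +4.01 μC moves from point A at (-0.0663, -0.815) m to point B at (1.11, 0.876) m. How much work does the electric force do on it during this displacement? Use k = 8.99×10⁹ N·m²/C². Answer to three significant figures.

The work done by the electric force is W_field = −ΔU = −q(V_B − V_A) = q(V_A − V_B).
At A: distances to the source charges are 1.84 m, 1.97 m; V_A = Σ kqᵢ/rᵢ = -7.48×10⁴ V.
At B: distances to the source charges are 1.44 m, 0.162 m; V_B = Σ kqᵢ/rᵢ = -4.51×10⁵ V.
ΔV = V_B − V_A = -3.76×10⁵ V.
W_field = −qΔV = −(4.01×10⁻⁶ C)(-3.76×10⁵ V) = 1.51 J.

1.51 J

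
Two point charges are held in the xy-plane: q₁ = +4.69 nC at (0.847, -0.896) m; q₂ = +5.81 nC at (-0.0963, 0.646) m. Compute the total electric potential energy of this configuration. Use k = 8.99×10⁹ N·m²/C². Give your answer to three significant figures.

1.36×10⁻⁷ J

The work to assemble the configuration equals its total potential energy, U = Σ kqᵢqⱼ/rᵢⱼ over all pairs.
Pair separations: r₁₂ = 1.81 m.
U = (1.36×10⁻⁷) = 1.36×10⁻⁷ J.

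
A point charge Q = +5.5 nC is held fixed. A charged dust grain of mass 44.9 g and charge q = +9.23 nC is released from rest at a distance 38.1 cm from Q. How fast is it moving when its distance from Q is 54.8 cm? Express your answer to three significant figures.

4.03×10⁻³ m/s

Only the electrostatic force acts, so mechanical energy is conserved: ½mv² = U₁ − U₂ = kQq(1/r₁ − 1/r₂).
U₁ − U₂ = (8.99×10⁹ N·m²/C²)(5.50×10⁻⁹ C)(9.23×10⁻⁹ C)(1/0.381 − 1/0.548) = 3.65×10⁻⁷ J.
v = √(2·3.65×10⁻⁷/0.0449) = 4.03×10⁻³ m/s.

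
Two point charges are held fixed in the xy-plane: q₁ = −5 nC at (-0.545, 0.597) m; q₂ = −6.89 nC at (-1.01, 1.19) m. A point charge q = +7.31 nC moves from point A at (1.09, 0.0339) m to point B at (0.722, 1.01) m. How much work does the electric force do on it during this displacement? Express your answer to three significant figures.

1.28×10⁻⁷ J

The work done by the electric force is W_field = −ΔU = −q(V_B − V_A) = q(V_A − V_B).
At A: distances to the source charges are 1.73 m, 2.40 m; V_A = Σ kqᵢ/rᵢ = -51.8 V.
At B: distances to the source charges are 1.33 m, 1.74 m; V_B = Σ kqᵢ/rᵢ = -69.3 V.
ΔV = V_B − V_A = -17.5 V.
W_field = −qΔV = −(7.31×10⁻⁹ C)(-17.5 V) = 1.28×10⁻⁷ J.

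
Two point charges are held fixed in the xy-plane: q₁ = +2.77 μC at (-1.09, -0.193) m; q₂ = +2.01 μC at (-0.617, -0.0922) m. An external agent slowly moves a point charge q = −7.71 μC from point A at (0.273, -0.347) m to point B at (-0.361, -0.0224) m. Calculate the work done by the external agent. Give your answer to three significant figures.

For quasistatic motion the external work equals the change in potential energy: W_ext = qΔV = q(V_B − V_A).
At A: distances to the source charges are 1.37 m, 0.926 m; V_A = Σ kqᵢ/rᵢ = 3.77×10⁴ V.
At B: distances to the source charges are 0.749 m, 0.265 m; V_B = Σ kqᵢ/rᵢ = 1.01×10⁵ V.
ΔV = V_B − V_A = 6.37×10⁴ V.
W_ext = qΔV = (-7.71×10⁻⁶ C)(6.37×10⁴ V) = -0.491 J.

-0.491 J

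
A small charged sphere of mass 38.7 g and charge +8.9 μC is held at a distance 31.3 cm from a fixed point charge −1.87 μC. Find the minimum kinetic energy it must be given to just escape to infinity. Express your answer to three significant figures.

0.478 J

To just escape, total mechanical energy must reach zero at infinity: ½mv²_min + U = 0, so ½mv²_min = −U = |kQq|/r.
|U| = |kQq|/r = (8.99×10⁹ N·m²/C²)(1.87×10⁻⁶)(8.90×10⁻⁶)/(0.313) = 0.478 J.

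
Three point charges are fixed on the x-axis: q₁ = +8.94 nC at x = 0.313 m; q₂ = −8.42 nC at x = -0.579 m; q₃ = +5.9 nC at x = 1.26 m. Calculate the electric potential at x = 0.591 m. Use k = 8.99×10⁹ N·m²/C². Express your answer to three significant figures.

304 V

The total potential is the scalar sum of each charge's contribution, V = Σ kqᵢ/rᵢ.
Distances from the field point to each charge: r₁ = 0.278 m, r₂ = 1.17 m, r₃ = 0.669 m.
V = k[(8.94×10⁻⁹)/(0.278) + (-8.42×10⁻⁹)/(1.17) + (5.90×10⁻⁹)/(0.669)] = 304 V.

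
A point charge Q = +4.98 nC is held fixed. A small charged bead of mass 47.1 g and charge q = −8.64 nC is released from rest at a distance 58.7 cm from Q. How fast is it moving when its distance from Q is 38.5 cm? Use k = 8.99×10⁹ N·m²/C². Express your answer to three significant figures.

Only the electrostatic force acts, so mechanical energy is conserved: ½mv² = U₁ − U₂ = kQq(1/r₁ − 1/r₂).
U₁ − U₂ = (8.99×10⁹ N·m²/C²)(4.98×10⁻⁹ C)(-8.64×10⁻⁹ C)(1/0.587 − 1/0.385) = 3.46×10⁻⁷ J.
v = √(2·3.46×10⁻⁷/0.0471) = 3.83×10⁻³ m/s.

3.83×10⁻³ m/s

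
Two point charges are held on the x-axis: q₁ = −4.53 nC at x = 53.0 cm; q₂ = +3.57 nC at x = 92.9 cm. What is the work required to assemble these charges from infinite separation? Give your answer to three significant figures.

The work to assemble the configuration equals its total potential energy, U = Σ kqᵢqⱼ/rᵢⱼ over all pairs.
Pair separations: r₁₂ = 0.399 m.
U = (-3.64×10⁻⁷) = -3.64×10⁻⁷ J.

-3.64×10⁻⁷ J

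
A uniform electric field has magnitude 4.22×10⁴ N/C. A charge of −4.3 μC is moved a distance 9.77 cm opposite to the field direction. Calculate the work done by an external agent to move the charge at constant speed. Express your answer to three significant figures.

The potential change for a displacement 9.77 cm opposite to the field direction is ΔV = +Ed = 4120 V.
W_ext = qΔV = -0.0177 J.

-0.0177 J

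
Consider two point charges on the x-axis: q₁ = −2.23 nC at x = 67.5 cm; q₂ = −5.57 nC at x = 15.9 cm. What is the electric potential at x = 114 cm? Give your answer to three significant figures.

-94.2 V

Electric potential is a scalar, so the contributions from each charge add algebraically: V = Σ kqᵢ/rᵢ.
Distances from the field point to each charge: r₁ = 0.465 m, r₂ = 0.981 m.
V = k[(-2.23×10⁻⁹)/(0.465) + (-5.57×10⁻⁹)/(0.981)] = -94.2 V.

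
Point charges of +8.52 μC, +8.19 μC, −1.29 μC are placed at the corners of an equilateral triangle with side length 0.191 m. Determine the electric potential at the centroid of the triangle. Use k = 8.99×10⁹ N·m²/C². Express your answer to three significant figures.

1.26×10⁶ V

The total potential is the scalar sum of each charge's contribution, V = Σ kqᵢ/rᵢ.
The distance from each vertex to the centroid is a/√3 = 0.110 m.
V = k[(8.52×10⁻⁶)/(0.110) + (8.19×10⁻⁶)/(0.110) + (-1.29×10⁻⁶)/(0.110)] = 1.26×10⁶ V.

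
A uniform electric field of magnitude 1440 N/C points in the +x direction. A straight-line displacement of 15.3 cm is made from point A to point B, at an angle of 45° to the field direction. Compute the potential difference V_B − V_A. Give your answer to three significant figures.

Only the component of displacement along E changes the potential: ΔV = −E·d·cosθ.
ΔV = −(1440 V/m)(0.153 m)cos45° = -156 V.

-156 V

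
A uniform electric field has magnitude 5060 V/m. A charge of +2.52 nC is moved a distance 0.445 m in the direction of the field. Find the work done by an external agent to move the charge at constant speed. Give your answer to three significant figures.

-5.67×10⁻⁶ J

The potential change for a displacement 0.445 m in the direction of the field is ΔV = −Ed = -2250 V.
W_ext = qΔV = -5.67×10⁻⁶ J.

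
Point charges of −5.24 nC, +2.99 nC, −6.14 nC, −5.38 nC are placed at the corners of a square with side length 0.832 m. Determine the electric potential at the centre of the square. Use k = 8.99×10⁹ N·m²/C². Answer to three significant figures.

-210 V

The total potential is the scalar sum of each charge's contribution, V = Σ kqᵢ/rᵢ.
The distance from each corner to the centre is a√2/2 = 0.588 m.
V = k[(-5.24×10⁻⁹)/(0.588) + (2.99×10⁻⁹)/(0.588) + (-6.14×10⁻⁹)/(0.588) + (-5.38×10⁻⁹)/(0.588)] = -210 V.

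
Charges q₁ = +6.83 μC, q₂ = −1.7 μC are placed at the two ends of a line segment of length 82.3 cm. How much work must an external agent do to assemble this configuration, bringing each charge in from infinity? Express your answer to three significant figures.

-0.127 J

The assembly work is the sum of pairwise potential energies, U = Σ_{i<j} kqᵢqⱼ/rᵢⱼ.
The separation is r = 0.823 m.
U = (-0.127) = -0.127 J.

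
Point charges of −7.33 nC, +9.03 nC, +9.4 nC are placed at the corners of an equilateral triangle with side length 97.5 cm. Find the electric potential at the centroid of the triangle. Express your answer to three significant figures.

177 V

Electric potential is a scalar, so the contributions from each charge add algebraically: V = Σ kqᵢ/rᵢ.
The distance from each vertex to the centroid is a/√3 = 0.563 m.
V = k[(-7.33×10⁻⁹)/(0.563) + (9.03×10⁻⁹)/(0.563) + (9.40×10⁻⁹)/(0.563)] = 177 V.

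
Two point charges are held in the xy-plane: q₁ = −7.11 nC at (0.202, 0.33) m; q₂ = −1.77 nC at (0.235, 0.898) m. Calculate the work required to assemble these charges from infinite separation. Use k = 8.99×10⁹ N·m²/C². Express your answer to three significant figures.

The assembly work is the sum of pairwise potential energies, U = Σ_{i<j} kqᵢqⱼ/rᵢⱼ.
Pair separations: r₁₂ = 0.569 m.
U = (1.99×10⁻⁷) = 1.99×10⁻⁷ J.

1.99×10⁻⁷ J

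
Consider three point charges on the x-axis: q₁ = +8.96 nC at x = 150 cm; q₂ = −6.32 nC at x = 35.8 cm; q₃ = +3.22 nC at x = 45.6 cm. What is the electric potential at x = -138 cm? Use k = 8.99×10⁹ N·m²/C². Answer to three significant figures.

The total potential is the scalar sum of each charge's contribution, V = Σ kqᵢ/rᵢ.
Distances from the field point to each charge: r₁ = 2.88 m, r₂ = 1.74 m, r₃ = 1.84 m.
V = k[(8.96×10⁻⁹)/(2.88) + (-6.32×10⁻⁹)/(1.74) + (3.22×10⁻⁹)/(1.84)] = 11.0 V.

11.0 V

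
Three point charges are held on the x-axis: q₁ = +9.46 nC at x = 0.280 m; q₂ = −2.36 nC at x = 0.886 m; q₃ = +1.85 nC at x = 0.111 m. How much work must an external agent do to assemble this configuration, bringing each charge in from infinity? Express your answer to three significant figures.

The work to assemble the configuration equals its total potential energy, U = Σ kqᵢqⱼ/rᵢⱼ over all pairs.
Pair separations: r₁₂ = 0.606 m, r₁₃ = 0.169 m, r₂₃ = 0.775 m.
U = (-3.31×10⁻⁷) + (9.31×10⁻⁷) + (-5.06×10⁻⁸) = 5.49×10⁻⁷ J.

5.49×10⁻⁷ J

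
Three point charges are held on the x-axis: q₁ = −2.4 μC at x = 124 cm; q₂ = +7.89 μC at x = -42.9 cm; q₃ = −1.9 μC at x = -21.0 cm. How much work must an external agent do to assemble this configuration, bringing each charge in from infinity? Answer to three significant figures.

-0.689 J

The assembly work is the sum of pairwise potential energies, U = Σ_{i<j} kqᵢqⱼ/rᵢⱼ.
Pair separations: r₁₂ = 1.67 m, r₁₃ = 1.45 m, r₂₃ = 0.219 m.
U = (-0.102) + (0.0283) + (-0.615) = -0.689 J.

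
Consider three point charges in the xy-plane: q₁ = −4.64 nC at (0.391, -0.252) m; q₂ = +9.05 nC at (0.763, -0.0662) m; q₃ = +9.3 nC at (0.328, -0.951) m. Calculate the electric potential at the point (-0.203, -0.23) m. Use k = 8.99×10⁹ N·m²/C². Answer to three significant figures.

106 V

The total potential is the scalar sum of each charge's contribution, V = Σ kqᵢ/rᵢ.
Distances from the field point to each charge: r₁ = 0.594 m, r₂ = 0.980 m, r₃ = 0.895 m.
V = k[(-4.64×10⁻⁹)/(0.594) + (9.05×10⁻⁹)/(0.980) + (9.30×10⁻⁹)/(0.895)] = 106 V.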